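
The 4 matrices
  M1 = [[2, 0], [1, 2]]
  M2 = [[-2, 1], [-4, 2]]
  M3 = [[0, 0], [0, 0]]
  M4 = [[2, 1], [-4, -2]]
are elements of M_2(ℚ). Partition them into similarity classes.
3 classes: {M1}, {M2, M4}, {M3}

Characteristic polynomials: χ_{M1} = (x - 2)^2, χ_{M2} = x^2, χ_{M3} = x^2, χ_{M4} = x^2.

{M1}: invariant factors (x - 2)^2.

{M2, M4}: invariant factors x^2.

{M3}: invariant factors x, x.

Matrices are similar if and only if their invariant-factor lists agree; the partition into similarity classes is {M1}, {M2, M4}, {M3}.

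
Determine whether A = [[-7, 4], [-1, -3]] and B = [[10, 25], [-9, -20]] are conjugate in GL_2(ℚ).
Yes.

Two matrices over a field are similar if and only if they have the same invariant factors.

Both A and B have characteristic polynomial (x + 5)^2 and minimal polynomial (x + 5)^2. Computing further, both have invariant factors (x + 5)^2. Hence A and B are similar.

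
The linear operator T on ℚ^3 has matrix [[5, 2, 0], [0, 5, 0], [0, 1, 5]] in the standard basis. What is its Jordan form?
The characteristic polynomial is det(xI - A) = (x - 5)^3, so the eigenvalues are 5 (algebraic multiplicity 3).

For λ = 5: rank(A - 5I) = 1, rank((A - 5I)^2) = 0. The eigenspace has dimension 3 - 1 = 2, so there are 2 Jordan blocks; the rank sequence gives block sizes [2, 1].

Assembling the blocks gives the Jordan form J above.

J = [[5, 1, 0], [0, 5, 0], [0, 0, 5]]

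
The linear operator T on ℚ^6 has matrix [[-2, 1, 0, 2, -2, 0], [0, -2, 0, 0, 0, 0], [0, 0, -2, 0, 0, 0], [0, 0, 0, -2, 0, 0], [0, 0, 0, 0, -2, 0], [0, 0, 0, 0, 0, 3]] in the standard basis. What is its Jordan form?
The characteristic polynomial is det(xI - A) = (x - 3)(x + 2)^5, so the eigenvalues are -2 (algebraic multiplicity 5), 3 (algebraic multiplicity 1).

For λ = -2: rank(A + 2I) = 2, rank((A + 2I)^2) = 1. The eigenspace has dimension 6 - 2 = 4, so there are 4 Jordan blocks; the rank sequence gives block sizes [2, 1, 1, 1].

For λ = 3: algebraic multiplicity 1 gives one 1×1 block.

Assembling the blocks gives the Jordan form J above.

J = [[-2, 1, 0, 0, 0, 0], [0, -2, 0, 0, 0, 0], [0, 0, -2, 0, 0, 0], [0, 0, 0, -2, 0, 0], [0, 0, 0, 0, -2, 0], [0, 0, 0, 0, 0, 3]]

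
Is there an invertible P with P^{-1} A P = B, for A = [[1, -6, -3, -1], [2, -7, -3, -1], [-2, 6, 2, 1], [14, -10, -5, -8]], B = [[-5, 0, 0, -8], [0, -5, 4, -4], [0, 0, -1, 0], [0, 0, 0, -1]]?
Both have characteristic polynomial (x + 1)^2(x + 5)^2, but the minimal polynomial of A is (x + 1)(x + 5)^2 while the minimal polynomial of B is (x + 1)(x + 5). The minimal polynomial is a similarity invariant, so A and B are not similar.

No.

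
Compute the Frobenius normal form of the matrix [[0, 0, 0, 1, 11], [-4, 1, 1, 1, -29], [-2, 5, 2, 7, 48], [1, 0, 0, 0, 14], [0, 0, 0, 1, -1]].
The invariant factors of A (the non-unit diagonal entries of the Smith normal form of xI - A over ℚ[x]) are x^2 - 3x - 3, (x + 4)(x^2 - 3x - 3), each dividing the next. The characteristic polynomial is their product, (x + 4)(x^2 - 3x - 3)^2.

The rational canonical form is the block-diagonal matrix of companion matrices C(f_i):
R = [[0, 3, 0, 0, 0], [1, 3, 0, 0, 0], [0, 0, 0, 0, 12], [0, 0, 1, 0, 15], [0, 0, 0, 1, -1]].

Note the characteristic polynomial does not split into linear factors over ℚ, so A has no Jordan form over ℚ; the rational canonical form exists over any field.

R = [[0, 3, 0, 0, 0], [1, 3, 0, 0, 0], [0, 0, 0, 0, 12], [0, 0, 1, 0, 15], [0, 0, 0, 1, -1]]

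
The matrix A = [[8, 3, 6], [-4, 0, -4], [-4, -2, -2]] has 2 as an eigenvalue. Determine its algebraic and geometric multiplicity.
algebraic multiplicity 3, geometric multiplicity 2

The characteristic polynomial is (x - 2)^3, so the factor x - 2 appears with exponent 3: the algebraic multiplicity is 3.

rank(A - 2I) = 1, so the eigenspace has dimension 3 - 1 = 2: the geometric multiplicity is 2.

Since 2 < 3, A is not diagonalizable.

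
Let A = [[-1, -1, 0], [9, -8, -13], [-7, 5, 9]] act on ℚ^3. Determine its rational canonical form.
R = [[0, 0, -3], [1, 0, -1], [0, 1, 0]]

The invariant factors of A (the non-unit diagonal entries of the Smith normal form of xI - A over ℚ[x]) are x^3 + x + 3, each dividing the next. The characteristic polynomial is their product, x^3 + x + 3.

The rational canonical form is the block-diagonal matrix of companion matrices C(f_i):
R = [[0, 0, -3], [1, 0, -1], [0, 1, 0]].

Note the characteristic polynomial does not split into linear factors over ℚ, so A has no Jordan form over ℚ; the rational canonical form exists over any field.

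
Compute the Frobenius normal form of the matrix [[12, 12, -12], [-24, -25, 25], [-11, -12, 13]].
R = [[0, 0, -12], [1, 0, 13], [0, 1, 0]]

The invariant factors of A (the non-unit diagonal entries of the Smith normal form of xI - A over ℚ[x]) are (x - 3)(x - 1)(x + 4), each dividing the next. The characteristic polynomial is their product, (x - 3)(x - 1)(x + 4).

The rational canonical form is the block-diagonal matrix of companion matrices C(f_i):
R = [[0, 0, -12], [1, 0, 13], [0, 1, 0]].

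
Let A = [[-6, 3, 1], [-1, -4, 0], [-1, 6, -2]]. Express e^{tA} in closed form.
e^{tA} = [[(1 - 2*t)*e^{-4*t}, 3*t*e^{-4*t}, t*e^{-4*t}], [t*(t - 1)*e^{-4*t}, (2 - 3*t^2)*e^{-4*t}/2, -t^2*e^{-4*t}/2], [t*(-3*t - 1)*e^{-4*t}, 3*t*(3*t + 4)*e^{-4*t}/2, (3*t^2 + 4*t + 2)*e^{-4*t}/2]]

A has Jordan form J = [[-4, 1, 0], [0, -4, 1], [0, 0, -4]] with A = PJP^{-1}, so e^{tA} = P e^{tJ} P^{-1}.

For a Jordan block J_k(λ), e^{tJ_k(λ)} = e^{λt} · (I + tN + t^2 N^2/2! + ... + t^{k-1} N^{k-1}/(k-1)!) where N is the nilpotent superdiagonal part.

Assembling the blocks and conjugating back gives the entries of e^{tA} as shown above.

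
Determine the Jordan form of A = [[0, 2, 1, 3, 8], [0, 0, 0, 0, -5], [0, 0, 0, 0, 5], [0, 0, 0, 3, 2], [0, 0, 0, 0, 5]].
J = [[0, 1, 0, 0, 0], [0, 0, 0, 0, 0], [0, 0, 0, 0, 0], [0, 0, 0, 3, 0], [0, 0, 0, 0, 5]]

The characteristic polynomial is det(xI - A) = x^3(x - 5)(x - 3), so the eigenvalues are 0 (algebraic multiplicity 3), 3 (algebraic multiplicity 1), 5 (algebraic multiplicity 1).

For λ = 0: rank(A) = 3, rank(A^2) = 2. The eigenspace has dimension 5 - 3 = 2, so there are 2 Jordan blocks; the rank sequence gives block sizes [2, 1].

For λ = 3: algebraic multiplicity 1 gives one 1×1 block.

For λ = 5: algebraic multiplicity 1 gives one 1×1 block.

Assembling the blocks gives the Jordan form J above.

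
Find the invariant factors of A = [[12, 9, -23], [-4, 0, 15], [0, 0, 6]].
(x - 6)^3

The Jordan structure of A has elementary divisors (x - 6)^3. Arranging the block sizes at each eigenvalue in decreasing order and taking row products gives the invariant factors.

Invariant factors (smallest first, each dividing the next): (x - 6)^3.

Check: the last factor (x - 6)^3 is the minimal polynomial, and the product (x - 6)^3 is the characteristic polynomial.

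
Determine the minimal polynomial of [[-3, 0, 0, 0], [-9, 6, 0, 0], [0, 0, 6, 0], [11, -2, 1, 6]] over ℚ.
The characteristic polynomial factors as (x - 6)^3(x + 3). The minimal polynomial is ∏(x - λ)^{k_λ} where k_λ is the size of the largest Jordan block at λ.

For λ = -3: rank(A + 3I) = 3, and the largest Jordan block has size 1 (the smallest k with rank((A + 3I)^k) = rank((A + 3I)^(k+1))).
For λ = 6: rank(A - 6I) = 2, and the largest Jordan block has size 2 (the smallest k with rank((A - 6I)^k) = rank((A - 6I)^(k+1))).

So m_A(x) = (x - 6)^2(x + 3).

m_A(x) = (x - 6)^2(x + 3)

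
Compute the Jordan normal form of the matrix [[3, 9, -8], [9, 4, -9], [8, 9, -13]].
J = [[-5, 1, 0], [0, -5, 0], [0, 0, 4]]

The characteristic polynomial is det(xI - A) = (x - 4)(x + 5)^2, so the eigenvalues are -5 (algebraic multiplicity 2), 4 (algebraic multiplicity 1).

For λ = -5: rank(A + 5I) = 2, rank((A + 5I)^2) = 1. The eigenspace has dimension 3 - 2 = 1, so there is 1 Jordan block; the rank sequence gives block sizes [2].

For λ = 4: algebraic multiplicity 1 gives one 1×1 block.

Assembling the blocks gives the Jordan form J above.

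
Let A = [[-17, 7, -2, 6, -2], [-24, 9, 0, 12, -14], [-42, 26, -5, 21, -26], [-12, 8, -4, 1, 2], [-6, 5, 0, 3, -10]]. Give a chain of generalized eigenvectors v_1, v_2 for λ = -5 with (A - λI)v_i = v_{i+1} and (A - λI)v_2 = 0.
We seek v_1 ∈ ker((A + 5I)^2) \ ker(A + 5I), then set v_{i+1} = (A + 5I) v_i.

One such chain is v_1 = [[-1, 3, 7, -2, 3]]^T, v_2 = [[1, 0, 0, 2, 0]]^T. Check: (A + 5I) v_2 = [[0, 0, 0, 0, 0]]^T = 0.

v_1 = [[-1, 3, 7, -2, 3]]^T, v_2 = [[1, 0, 0, 2, 0]]^T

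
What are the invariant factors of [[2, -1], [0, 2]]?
The Jordan structure of A has elementary divisors (x - 2)^2. Arranging the block sizes at each eigenvalue in decreasing order and taking row products gives the invariant factors.

Invariant factors (smallest first, each dividing the next): (x - 2)^2.

Check: the last factor (x - 2)^2 is the minimal polynomial, and the product (x - 2)^2 is the characteristic polynomial.

(x - 2)^2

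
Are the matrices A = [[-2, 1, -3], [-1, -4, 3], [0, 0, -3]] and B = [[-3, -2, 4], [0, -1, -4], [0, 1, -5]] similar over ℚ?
Two matrices over a field are similar if and only if they have the same invariant factors.

Both A and B have characteristic polynomial (x + 3)^3 and minimal polynomial (x + 3)^2. Computing further, both have invariant factors x + 3, (x + 3)^2. Hence A and B are similar.

Yes.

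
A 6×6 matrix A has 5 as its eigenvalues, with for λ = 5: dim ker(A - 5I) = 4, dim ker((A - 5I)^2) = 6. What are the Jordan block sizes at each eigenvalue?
λ = 5: successive nullity increments [4, 2] count blocks of size ≥ k; block sizes are [2, 2, 1, 1].

Jordan blocks: (5, 2), (5, 2), (5, 1), (5, 1)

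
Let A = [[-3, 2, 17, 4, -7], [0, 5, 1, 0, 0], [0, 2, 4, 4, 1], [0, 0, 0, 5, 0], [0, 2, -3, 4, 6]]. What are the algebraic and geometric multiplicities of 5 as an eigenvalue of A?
algebraic multiplicity 4, geometric multiplicity 2

The characteristic polynomial is (x - 5)^4(x + 3), so the factor x - 5 appears with exponent 4: the algebraic multiplicity is 4.

rank(A - 5I) = 3, so the eigenspace has dimension 5 - 3 = 2: the geometric multiplicity is 2.

Since 2 < 4, A is not diagonalizable.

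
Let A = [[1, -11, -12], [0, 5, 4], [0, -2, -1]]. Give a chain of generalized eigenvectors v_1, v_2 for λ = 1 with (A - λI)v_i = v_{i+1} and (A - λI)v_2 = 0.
v_1 = [[-3, 1, -1]]^T, v_2 = [[1, 0, 0]]^T

We seek v_1 ∈ ker((A - I)^2) \ ker(A - I), then set v_{i+1} = (A - I) v_i.

One such chain is v_1 = [[-3, 1, -1]]^T, v_2 = [[1, 0, 0]]^T. Check: (A - I) v_2 = [[0, 0, 0]]^T = 0.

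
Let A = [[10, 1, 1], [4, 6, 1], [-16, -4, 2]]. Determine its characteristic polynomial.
χ_A(x) = (x - 6)^3

xI - A = [[x - 10, -1, -1], [-4, x - 6, -1], [16, 4, x - 2]].

Expanding det(xI - A) along the first row:
det(xI - A) = + (x - 10)·det([[x - 6, -1], [4, x - 2]]) - (-1)·det([[-4, -1], [16, x - 2]]) + (-1)·det([[-4, x - 6], [16, 4]]).

Evaluating gives χ_A(x) = x^3 - 18x^2 + 108x - 216 = (x - 6)^3.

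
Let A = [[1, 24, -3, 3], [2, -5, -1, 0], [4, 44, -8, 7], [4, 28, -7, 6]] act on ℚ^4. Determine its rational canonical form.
The invariant factors of A (the non-unit diagonal entries of the Smith normal form of xI - A over ℚ[x]) are x - 1, (x - 1)(x + 3)(x + 5), each dividing the next. The characteristic polynomial is their product, (x - 1)^2(x + 3)(x + 5).

The rational canonical form is the block-diagonal matrix of companion matrices C(f_i):
R = [[1, 0, 0, 0], [0, 0, 0, 15], [0, 1, 0, -7], [0, 0, 1, -7]].

R = [[1, 0, 0, 0], [0, 0, 0, 15], [0, 1, 0, -7], [0, 0, 1, -7]]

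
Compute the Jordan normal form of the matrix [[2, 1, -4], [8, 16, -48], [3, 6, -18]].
J = [[0, 1, 0], [0, 0, 1], [0, 0, 0]]

The characteristic polynomial is det(xI - A) = x^3, so the eigenvalues are 0 (algebraic multiplicity 3).

For λ = 0: rank(A) = 2, rank(A^2) = 1, rank(A^3) = 0. The eigenspace has dimension 3 - 2 = 1, so there is 1 Jordan block; the rank sequence gives block sizes [3].

Assembling the blocks gives the Jordan form J above.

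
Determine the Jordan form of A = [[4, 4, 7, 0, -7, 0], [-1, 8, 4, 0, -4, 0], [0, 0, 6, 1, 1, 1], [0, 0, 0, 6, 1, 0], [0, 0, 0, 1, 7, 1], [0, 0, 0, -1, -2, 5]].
J = [[6, 1, 0, 0, 0, 0], [0, 6, 1, 0, 0, 0], [0, 0, 6, 0, 0, 0], [0, 0, 0, 6, 1, 0], [0, 0, 0, 0, 6, 1], [0, 0, 0, 0, 0, 6]]

The characteristic polynomial is det(xI - A) = (x - 6)^6, so the eigenvalues are 6 (algebraic multiplicity 6).

For λ = 6: rank(A - 6I) = 4, rank((A - 6I)^2) = 2, rank((A - 6I)^3) = 0. The eigenspace has dimension 6 - 4 = 2, so there are 2 Jordan blocks; the rank sequence gives block sizes [3, 3].

Assembling the blocks gives the Jordan form J above.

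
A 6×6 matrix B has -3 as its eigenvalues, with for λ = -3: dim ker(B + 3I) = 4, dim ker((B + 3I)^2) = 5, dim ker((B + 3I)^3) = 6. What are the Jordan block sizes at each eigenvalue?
Jordan blocks: (-3, 3), (-3, 1), (-3, 1), (-3, 1)

λ = -3: successive nullity increments [4, 1, 1] count blocks of size ≥ k; block sizes are [3, 1, 1, 1].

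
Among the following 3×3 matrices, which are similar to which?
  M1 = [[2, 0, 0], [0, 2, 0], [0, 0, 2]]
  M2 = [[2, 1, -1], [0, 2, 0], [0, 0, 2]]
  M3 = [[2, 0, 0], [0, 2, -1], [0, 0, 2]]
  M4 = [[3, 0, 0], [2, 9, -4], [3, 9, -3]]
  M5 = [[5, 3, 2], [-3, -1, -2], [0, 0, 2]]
Characteristic polynomials: χ_{M1} = (x - 2)^3, χ_{M2} = (x - 2)^3, χ_{M3} = (x - 2)^3, χ_{M4} = (x - 3)^3, χ_{M5} = (x - 2)^3.

{M1}: invariant factors x - 2, x - 2, x - 2.

{M2, M3, M5}: invariant factors x - 2, (x - 2)^2.

{M4}: invariant factors x - 3, (x - 3)^2.

Matrices are similar if and only if their invariant-factor lists agree; the partition into similarity classes is {M1}, {M2, M3, M5}, {M4}.

3 classes: {M1}, {M2, M3, M5}, {M4}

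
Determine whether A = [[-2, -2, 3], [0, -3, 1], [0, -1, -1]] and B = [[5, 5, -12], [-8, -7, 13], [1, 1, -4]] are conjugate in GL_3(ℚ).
Two matrices over a field are similar if and only if they have the same invariant factors.

Both A and B have characteristic polynomial (x + 2)^3 and minimal polynomial (x + 2)^3. Computing further, both have invariant factors (x + 2)^3. Hence A and B are similar.

Yes.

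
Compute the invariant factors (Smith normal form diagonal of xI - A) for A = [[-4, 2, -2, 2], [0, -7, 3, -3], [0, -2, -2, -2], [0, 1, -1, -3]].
The Jordan structure of A has elementary divisors (x + 4)^2, (x + 4), (x + 4). Arranging the block sizes at each eigenvalue in decreasing order and taking row products gives the invariant factors.

Invariant factors (smallest first, each dividing the next): x + 4, x + 4, (x + 4)^2.

Check: the last factor (x + 4)^2 is the minimal polynomial, and the product (x + 4)^4 is the characteristic polynomial.

x + 4, x + 4, (x + 4)^2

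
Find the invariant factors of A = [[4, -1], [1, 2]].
The Jordan structure of A has elementary divisors (x - 3)^2. Arranging the block sizes at each eigenvalue in decreasing order and taking row products gives the invariant factors.

Invariant factors (smallest first, each dividing the next): (x - 3)^2.

Check: the last factor (x - 3)^2 is the minimal polynomial, and the product (x - 3)^2 is the characteristic polynomial.

(x - 3)^2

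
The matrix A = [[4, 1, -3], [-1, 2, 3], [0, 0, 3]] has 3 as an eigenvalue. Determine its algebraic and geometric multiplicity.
algebraic multiplicity 3, geometric multiplicity 2

The characteristic polynomial is (x - 3)^3, so the factor x - 3 appears with exponent 3: the algebraic multiplicity is 3.

rank(A - 3I) = 1, so the eigenspace has dimension 3 - 1 = 2: the geometric multiplicity is 2.

Since 2 < 3, A is not diagonalizable.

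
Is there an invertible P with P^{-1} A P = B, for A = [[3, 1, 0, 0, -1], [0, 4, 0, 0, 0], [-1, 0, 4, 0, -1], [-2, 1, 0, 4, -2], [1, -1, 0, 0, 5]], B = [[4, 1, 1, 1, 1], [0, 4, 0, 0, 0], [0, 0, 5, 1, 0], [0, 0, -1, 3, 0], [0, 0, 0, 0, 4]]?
Yes.

Two matrices over a field are similar if and only if they have the same invariant factors.

Both A and B have characteristic polynomial (x - 4)^5 and minimal polynomial (x - 4)^2. Computing further, both have invariant factors x - 4, (x - 4)^2, (x - 4)^2. Hence A and B are similar.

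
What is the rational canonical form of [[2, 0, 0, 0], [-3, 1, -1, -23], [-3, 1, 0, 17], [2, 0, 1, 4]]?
The invariant factors of A (the non-unit diagonal entries of the Smith normal form of xI - A over ℚ[x]) are x - 2, (x - 6)(x - 2)(x + 3), each dividing the next. The characteristic polynomial is their product, (x - 6)(x - 2)^2(x + 3).

The rational canonical form is the block-diagonal matrix of companion matrices C(f_i):
R = [[2, 0, 0, 0], [0, 0, 0, -36], [0, 1, 0, 12], [0, 0, 1, 5]].

R = [[2, 0, 0, 0], [0, 0, 0, -36], [0, 1, 0, 12], [0, 0, 1, 5]]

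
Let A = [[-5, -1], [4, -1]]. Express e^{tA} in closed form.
e^{tA} = [[(1 - 2*t)*e^{-3*t}, -t*e^{-3*t}], [4*t*e^{-3*t}, (2*t + 1)*e^{-3*t}]]

A has Jordan form J = [[-3, 1], [0, -3]] with A = PJP^{-1}, so e^{tA} = P e^{tJ} P^{-1}.

For a Jordan block J_k(λ), e^{tJ_k(λ)} = e^{λt} · (I + tN + t^2 N^2/2! + ... + t^{k-1} N^{k-1}/(k-1)!) where N is the nilpotent superdiagonal part.

Assembling the blocks and conjugating back gives the entries of e^{tA} as shown above.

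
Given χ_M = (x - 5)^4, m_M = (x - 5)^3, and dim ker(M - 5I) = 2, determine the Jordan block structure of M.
λ = 5: algebraic multiplicity 4 (exponent in χ_M), largest block size 3 (exponent in m_M), 2 blocks (geometric multiplicity). These force block sizes [3, 1].

Jordan blocks: (5, 3), (5, 1)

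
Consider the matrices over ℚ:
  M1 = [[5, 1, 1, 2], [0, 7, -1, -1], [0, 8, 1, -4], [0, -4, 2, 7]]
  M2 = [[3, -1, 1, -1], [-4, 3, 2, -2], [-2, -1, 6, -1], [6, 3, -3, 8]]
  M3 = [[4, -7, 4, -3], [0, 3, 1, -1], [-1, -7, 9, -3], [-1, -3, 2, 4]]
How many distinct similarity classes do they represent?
Characteristic polynomials: χ_{M1} = (x - 5)^4, χ_{M2} = (x - 5)^4, χ_{M3} = (x - 5)^4.

{M1, M3}: invariant factors x - 5, (x - 5)^3.

{M2}: invariant factors x - 5, x - 5, (x - 5)^2.

Matrices are similar if and only if their invariant-factor lists agree; the partition into similarity classes is {M1, M3}, {M2}.

2 classes: {M1, M3}, {M2}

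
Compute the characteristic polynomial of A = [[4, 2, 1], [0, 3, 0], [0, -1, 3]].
xI - A = [[x - 4, -2, -1], [0, x - 3, 0], [0, 1, x - 3]].

Expanding det(xI - A) along the first row:
det(xI - A) = + (x - 4)·det([[x - 3, 0], [1, x - 3]]) - (-2)·det([[0, 0], [0, x - 3]]) + (-1)·det([[0, x - 3], [0, 1]]).

Evaluating gives χ_A(x) = x^3 - 10x^2 + 33x - 36 = (x - 4)(x - 3)^2.

χ_A(x) = (x - 4)(x - 3)^2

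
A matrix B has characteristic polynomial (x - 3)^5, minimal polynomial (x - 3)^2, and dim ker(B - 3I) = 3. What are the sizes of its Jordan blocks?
Jordan blocks: (3, 2), (3, 2), (3, 1)

λ = 3: algebraic multiplicity 5 (exponent in χ_B), largest block size 2 (exponent in m_B), 3 blocks (geometric multiplicity). These force block sizes [2, 2, 1].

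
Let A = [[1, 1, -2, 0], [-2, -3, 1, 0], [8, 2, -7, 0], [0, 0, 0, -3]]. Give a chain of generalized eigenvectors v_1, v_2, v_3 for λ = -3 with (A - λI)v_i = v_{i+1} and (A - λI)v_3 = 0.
We seek v_1 ∈ ker((A + 3I)^3) \ ker((A + 3I)^2), then set v_{i+1} = (A + 3I) v_i.

One such chain is v_1 = [[-1, 0, -1, 0]]^T, v_2 = [[-2, 1, -4, 0]]^T, v_3 = [[1, 0, 2, 0]]^T. Check: (A + 3I) v_3 = [[0, 0, 0, 0]]^T = 0.

v_1 = [[-1, 0, -1, 0]]^T, v_2 = [[-2, 1, -4, 0]]^T, v_3 = [[1, 0, 2, 0]]^T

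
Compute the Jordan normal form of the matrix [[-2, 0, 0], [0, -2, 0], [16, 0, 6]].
The characteristic polynomial is det(xI - A) = (x - 6)(x + 2)^2, so the eigenvalues are -2 (algebraic multiplicity 2), 6 (algebraic multiplicity 1).

For λ = -2: rank(A + 2I) = 1. The eigenspace has dimension 3 - 1 = 2, so there are 2 Jordan blocks; the rank sequence gives block sizes [1, 1].

For λ = 6: algebraic multiplicity 1 gives one 1×1 block.

Assembling the blocks gives the Jordan form J above.

J = [[-2, 0, 0], [0, -2, 0], [0, 0, 6]]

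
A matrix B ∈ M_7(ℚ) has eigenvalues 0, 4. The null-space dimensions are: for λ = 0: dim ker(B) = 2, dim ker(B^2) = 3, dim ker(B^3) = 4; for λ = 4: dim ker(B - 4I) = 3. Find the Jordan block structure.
Jordan blocks: (0, 3), (0, 1), (4, 1), (4, 1), (4, 1)

λ = 0: successive nullity increments [2, 1, 1] count blocks of size ≥ k; block sizes are [3, 1].
λ = 4: successive nullity increments [3] count blocks of size ≥ k; block sizes are [1, 1, 1].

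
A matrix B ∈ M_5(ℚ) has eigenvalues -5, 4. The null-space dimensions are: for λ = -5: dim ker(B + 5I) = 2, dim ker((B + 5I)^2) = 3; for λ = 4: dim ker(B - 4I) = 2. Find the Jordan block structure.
λ = -5: successive nullity increments [2, 1] count blocks of size ≥ k; block sizes are [2, 1].
λ = 4: successive nullity increments [2] count blocks of size ≥ k; block sizes are [1, 1].

Jordan blocks: (-5, 2), (-5, 1), (4, 1), (4, 1)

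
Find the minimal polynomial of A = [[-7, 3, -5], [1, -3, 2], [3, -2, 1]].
m_A(x) = (x + 3)^3

The characteristic polynomial factors as (x + 3)^3. The minimal polynomial is ∏(x - λ)^{k_λ} where k_λ is the size of the largest Jordan block at λ.

For λ = -3: rank(A + 3I) = 2, and the largest Jordan block has size 3 (the smallest k with rank((A + 3I)^k) = rank((A + 3I)^(k+1))).

So m_A(x) = (x + 3)^3.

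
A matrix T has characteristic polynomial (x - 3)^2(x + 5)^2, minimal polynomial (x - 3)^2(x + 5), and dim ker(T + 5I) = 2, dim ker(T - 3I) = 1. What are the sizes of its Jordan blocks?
Jordan blocks: (-5, 1), (-5, 1), (3, 2)

λ = -5: algebraic multiplicity 2 (exponent in χ_T), largest block size 1 (exponent in m_T), 2 blocks (geometric multiplicity). These force block sizes [1, 1].
λ = 3: algebraic multiplicity 2 (exponent in χ_T), largest block size 2 (exponent in m_T), 1 block (geometric multiplicity). This forces block sizes [2].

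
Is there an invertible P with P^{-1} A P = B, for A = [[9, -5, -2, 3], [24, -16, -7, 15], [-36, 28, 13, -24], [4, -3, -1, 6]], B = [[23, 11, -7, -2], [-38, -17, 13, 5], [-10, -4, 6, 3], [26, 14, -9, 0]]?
Two matrices over a field are similar if and only if they have the same invariant factors.

Both A and B have characteristic polynomial (x - 3)^4 and minimal polynomial (x - 3)^2. Computing further, both have invariant factors (x - 3)^2, (x - 3)^2. Hence A and B are similar.

Yes.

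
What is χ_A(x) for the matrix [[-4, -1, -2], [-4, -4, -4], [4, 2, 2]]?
χ_A(x) = (x + 2)^3

xI - A = [[x + 4, 1, 2], [4, x + 4, 4], [-4, -2, x - 2]].

Expanding det(xI - A) along the first row:
det(xI - A) = + (x + 4)·det([[x + 4, 4], [-2, x - 2]]) - (1)·det([[4, 4], [-4, x - 2]]) + (2)·det([[4, x + 4], [-4, -2]]).

Evaluating gives χ_A(x) = x^3 + 6x^2 + 12x + 8 = (x + 2)^3.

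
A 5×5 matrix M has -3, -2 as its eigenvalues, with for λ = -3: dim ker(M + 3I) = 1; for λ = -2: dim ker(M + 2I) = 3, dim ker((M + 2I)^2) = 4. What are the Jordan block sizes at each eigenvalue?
λ = -3: successive nullity increments [1] count blocks of size ≥ k; block sizes are [1].
λ = -2: successive nullity increments [3, 1] count blocks of size ≥ k; block sizes are [2, 1, 1].

Jordan blocks: (-3, 1), (-2, 2), (-2, 1), (-2, 1)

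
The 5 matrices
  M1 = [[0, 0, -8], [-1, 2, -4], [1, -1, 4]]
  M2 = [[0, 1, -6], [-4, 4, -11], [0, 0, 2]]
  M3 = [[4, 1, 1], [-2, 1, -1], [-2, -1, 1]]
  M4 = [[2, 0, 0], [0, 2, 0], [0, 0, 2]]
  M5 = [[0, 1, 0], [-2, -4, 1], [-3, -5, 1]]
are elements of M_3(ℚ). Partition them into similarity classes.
Characteristic polynomials: χ_{M1} = (x - 2)^3, χ_{M2} = (x - 2)^3, χ_{M3} = (x - 2)^3, χ_{M4} = (x - 2)^3, χ_{M5} = (x + 1)^3.

{M1, M2}: invariant factors (x - 2)^3.

{M3}: invariant factors x - 2, (x - 2)^2.

{M4}: invariant factors x - 2, x - 2, x - 2.

{M5}: invariant factors (x + 1)^3.

Matrices are similar if and only if their invariant-factor lists agree; the partition into similarity classes is {M1, M2}, {M3}, {M4}, {M5}.

4 classes: {M1, M2}, {M3}, {M4}, {M5}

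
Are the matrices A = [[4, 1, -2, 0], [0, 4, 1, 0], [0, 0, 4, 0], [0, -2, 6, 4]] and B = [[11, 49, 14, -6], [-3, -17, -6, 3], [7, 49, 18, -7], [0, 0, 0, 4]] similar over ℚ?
Two matrices over a field are similar if and only if they have the same invariant factors.

Both A and B have characteristic polynomial (x - 4)^4 and minimal polynomial (x - 4)^3. Computing further, both have invariant factors x - 4, (x - 4)^3. Hence A and B are similar.

Yes.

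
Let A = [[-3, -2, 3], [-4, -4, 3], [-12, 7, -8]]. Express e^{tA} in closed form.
e^{tA} = [[(-12*t^2 + 2*t + 1)*e^{-5*t}, t*(15*t - 4)*e^{-5*t}/2, 3*t*(2 - 3*t)*e^{-5*t}/2], [4*t*(-6*t - 1)*e^{-5*t}, (15*t^2 + t + 1)*e^{-5*t}, 3*t*(1 - 3*t)*e^{-5*t}], [4*t*(-2*t - 3)*e^{-5*t}, t*(5*t + 7)*e^{-5*t}, (-3*t^2 - 3*t + 1)*e^{-5*t}]]

A has Jordan form J = [[-5, 1, 0], [0, -5, 1], [0, 0, -5]] with A = PJP^{-1}, so e^{tA} = P e^{tJ} P^{-1}.

For a Jordan block J_k(λ), e^{tJ_k(λ)} = e^{λt} · (I + tN + t^2 N^2/2! + ... + t^{k-1} N^{k-1}/(k-1)!) where N is the nilpotent superdiagonal part.

Assembling the blocks and conjugating back gives the entries of e^{tA} as shown above.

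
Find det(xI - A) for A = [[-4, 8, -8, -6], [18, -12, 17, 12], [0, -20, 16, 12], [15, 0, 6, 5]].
χ_A(x) = (x - 2)^3(x + 1)

xI - A = [[x + 4, -8, 8, 6], [-18, x + 12, -17, -12], [0, 20, x - 16, -12], [-15, 0, -6, x - 5]].

Expanding det(xI - A) along the first row:
det(xI - A) = + (x + 4)·det([[x + 12, -17, -12], [20, x - 16, -12], [0, -6, x - 5]]) - (-8)·det([[-18, -17, -12], [0, x - 16, -12], [-15, -6, x - 5]]) + (8)·det([[-18, x + 12, -12], [0, 20, -12], [-15, 0, x - 5]]) - (6)·det([[-18, x + 12, -17], [0, 20, x - 16], [-15, 0, -6]]).

Evaluating gives χ_A(x) = x^4 - 5x^3 + 6x^2 + 4x - 8 = (x - 2)^3(x + 1).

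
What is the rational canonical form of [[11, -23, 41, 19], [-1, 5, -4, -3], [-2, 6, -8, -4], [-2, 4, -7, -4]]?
The invariant factors of A (the non-unit diagonal entries of the Smith normal form of xI - A over ℚ[x]) are x^2 - 2x - 2, x^2 - 2x - 2, each dividing the next. The characteristic polynomial is their product, (x^2 - 2x - 2)^2.

The rational canonical form is the block-diagonal matrix of companion matrices C(f_i):
R = [[0, 2, 0, 0], [1, 2, 0, 0], [0, 0, 0, 2], [0, 0, 1, 2]].

Note the characteristic polynomial does not split into linear factors over ℚ, so A has no Jordan form over ℚ; the rational canonical form exists over any field.

R = [[0, 2, 0, 0], [1, 2, 0, 0], [0, 0, 0, 2], [0, 0, 1, 2]]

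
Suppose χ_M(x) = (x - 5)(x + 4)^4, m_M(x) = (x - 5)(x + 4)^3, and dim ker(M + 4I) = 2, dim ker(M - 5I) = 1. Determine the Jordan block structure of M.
Jordan blocks: (-4, 3), (-4, 1), (5, 1)

λ = -4: algebraic multiplicity 4 (exponent in χ_M), largest block size 3 (exponent in m_M), 2 blocks (geometric multiplicity). These force block sizes [3, 1].
λ = 5: algebraic multiplicity 1 (exponent in χ_M), largest block size 1 (exponent in m_M), 1 block (geometric multiplicity). This forces block sizes [1].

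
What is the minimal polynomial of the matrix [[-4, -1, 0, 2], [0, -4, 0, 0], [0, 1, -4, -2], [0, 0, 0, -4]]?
The characteristic polynomial factors as (x + 4)^4. The minimal polynomial is ∏(x - λ)^{k_λ} where k_λ is the size of the largest Jordan block at λ.

For λ = -4: rank(A + 4I) = 1, and the largest Jordan block has size 2 (the smallest k with rank((A + 4I)^k) = rank((A + 4I)^(k+1))).

So m_A(x) = (x + 4)^2.

m_A(x) = (x + 4)^2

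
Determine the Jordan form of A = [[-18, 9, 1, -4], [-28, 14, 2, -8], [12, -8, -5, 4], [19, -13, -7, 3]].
The characteristic polynomial is det(xI - A) = (x - 3)(x + 1)(x + 4)^2, so the eigenvalues are -4 (algebraic multiplicity 2), -1 (algebraic multiplicity 1), 3 (algebraic multiplicity 1).

For λ = -4: rank(A + 4I) = 3, rank((A + 4I)^2) = 2. The eigenspace has dimension 4 - 3 = 1, so there is 1 Jordan block; the rank sequence gives block sizes [2].

For λ = -1: algebraic multiplicity 1 gives one 1×1 block.

For λ = 3: algebraic multiplicity 1 gives one 1×1 block.

Assembling the blocks gives the Jordan form J above.

J = [[-4, 1, 0, 0], [0, -4, 0, 0], [0, 0, -1, 0], [0, 0, 0, 3]]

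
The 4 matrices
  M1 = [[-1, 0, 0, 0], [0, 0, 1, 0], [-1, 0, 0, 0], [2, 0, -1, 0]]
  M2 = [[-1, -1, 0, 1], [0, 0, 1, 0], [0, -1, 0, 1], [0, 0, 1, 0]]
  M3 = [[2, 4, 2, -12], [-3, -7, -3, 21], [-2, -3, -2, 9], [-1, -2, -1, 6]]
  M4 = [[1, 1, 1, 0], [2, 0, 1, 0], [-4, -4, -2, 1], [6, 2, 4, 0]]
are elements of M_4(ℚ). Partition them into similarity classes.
2 classes: {M1, M3}, {M2, M4}

Characteristic polynomials: χ_{M1} = x^3(x + 1), χ_{M2} = x^3(x + 1), χ_{M3} = x^3(x + 1), χ_{M4} = x^3(x + 1).

{M1, M3}: invariant factors x, x^2(x + 1).

{M2, M4}: invariant factors x^3(x + 1).

Matrices are similar if and only if their invariant-factor lists agree; the partition into similarity classes is {M1, M3}, {M2, M4}.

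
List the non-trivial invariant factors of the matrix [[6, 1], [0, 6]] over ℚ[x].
(x - 6)^2

The Jordan structure of A has elementary divisors (x - 6)^2. Arranging the block sizes at each eigenvalue in decreasing order and taking row products gives the invariant factors.

Invariant factors (smallest first, each dividing the next): (x - 6)^2.

Check: the last factor (x - 6)^2 is the minimal polynomial, and the product (x - 6)^2 is the characteristic polynomial.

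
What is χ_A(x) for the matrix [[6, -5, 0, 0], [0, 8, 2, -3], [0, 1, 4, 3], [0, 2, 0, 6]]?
χ_A(x) = (x - 6)^4

xI - A = [[x - 6, 5, 0, 0], [0, x - 8, -2, 3], [0, -1, x - 4, -3], [0, -2, 0, x - 6]].

Expanding det(xI - A) along the first row:
det(xI - A) = + (x - 6)·det([[x - 8, -2, 3], [-1, x - 4, -3], [-2, 0, x - 6]]) - (5)·det([[0, -2, 3], [0, x - 4, -3], [0, 0, x - 6]]) + (0)·det([[0, x - 8, 3], [0, -1, -3], [0, -2, x - 6]]) - (0)·det([[0, x - 8, -2], [0, -1, x - 4], [0, -2, 0]]).

Evaluating gives χ_A(x) = x^4 - 24x^3 + 216x^2 - 864x + 1296 = (x - 6)^4.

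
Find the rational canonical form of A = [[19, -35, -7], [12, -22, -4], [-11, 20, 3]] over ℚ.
The invariant factors of A (the non-unit diagonal entries of the Smith normal form of xI - A over ℚ[x]) are x(x - 2)(x + 2), each dividing the next. The characteristic polynomial is their product, x(x - 2)(x + 2).

The rational canonical form is the block-diagonal matrix of companion matrices C(f_i):
R = [[0, 0, 0], [1, 0, 4], [0, 1, 0]].

R = [[0, 0, 0], [1, 0, 4], [0, 1, 0]]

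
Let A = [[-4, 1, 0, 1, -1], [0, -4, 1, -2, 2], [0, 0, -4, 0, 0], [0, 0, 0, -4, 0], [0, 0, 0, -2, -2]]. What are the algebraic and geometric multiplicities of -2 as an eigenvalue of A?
algebraic multiplicity 1, geometric multiplicity 1

The characteristic polynomial is (x + 2)(x + 4)^4, so the factor x + 2 appears with exponent 1: the algebraic multiplicity is 1.

rank(A + 2I) = 4, so the eigenspace has dimension 5 - 4 = 1: the geometric multiplicity is 1.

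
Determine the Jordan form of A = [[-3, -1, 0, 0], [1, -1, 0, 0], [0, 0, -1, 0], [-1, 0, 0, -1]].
J = [[-2, 1, 0, 0], [0, -2, 0, 0], [0, 0, -1, 0], [0, 0, 0, -1]]

The characteristic polynomial is det(xI - A) = (x + 1)^2(x + 2)^2, so the eigenvalues are -2 (algebraic multiplicity 2), -1 (algebraic multiplicity 2).

For λ = -2: rank(A + 2I) = 3, rank((A + 2I)^2) = 2. The eigenspace has dimension 4 - 3 = 1, so there is 1 Jordan block; the rank sequence gives block sizes [2].

For λ = -1: rank(A + I) = 2. The eigenspace has dimension 4 - 2 = 2, so there are 2 Jordan blocks; the rank sequence gives block sizes [1, 1].

Assembling the blocks gives the Jordan form J above.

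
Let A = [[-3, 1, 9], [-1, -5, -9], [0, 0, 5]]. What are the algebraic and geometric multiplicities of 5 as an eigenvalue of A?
algebraic multiplicity 1, geometric multiplicity 1

The characteristic polynomial is (x - 5)(x + 4)^2, so the factor x - 5 appears with exponent 1: the algebraic multiplicity is 1.

rank(A - 5I) = 2, so the eigenspace has dimension 3 - 2 = 1: the geometric multiplicity is 1.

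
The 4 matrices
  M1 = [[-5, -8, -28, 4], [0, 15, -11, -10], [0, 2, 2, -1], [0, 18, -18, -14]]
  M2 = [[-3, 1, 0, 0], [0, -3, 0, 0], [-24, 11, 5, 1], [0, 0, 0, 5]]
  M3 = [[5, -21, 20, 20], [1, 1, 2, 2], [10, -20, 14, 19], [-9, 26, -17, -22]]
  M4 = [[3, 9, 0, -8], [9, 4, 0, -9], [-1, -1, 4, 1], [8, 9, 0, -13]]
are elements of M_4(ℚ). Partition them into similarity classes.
3 classes: {M1}, {M2}, {M3, M4}

Characteristic polynomials: χ_{M1} = (x - 4)^2(x + 5)^2, χ_{M2} = (x - 5)^2(x + 3)^2, χ_{M3} = (x - 4)^2(x + 5)^2, χ_{M4} = (x - 4)^2(x + 5)^2.

{M1}: invariant factors x + 5, (x - 4)^2(x + 5).

{M2}: invariant factors (x - 5)^2(x + 3)^2.

{M3, M4}: invariant factors (x - 4)^2(x + 5)^2.

Matrices are similar if and only if their invariant-factor lists agree; the partition into similarity classes is {M1}, {M2}, {M3, M4}.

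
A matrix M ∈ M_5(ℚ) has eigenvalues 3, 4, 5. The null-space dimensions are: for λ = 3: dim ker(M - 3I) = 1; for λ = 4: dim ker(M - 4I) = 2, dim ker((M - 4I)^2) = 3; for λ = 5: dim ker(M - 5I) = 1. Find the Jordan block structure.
Jordan blocks: (3, 1), (4, 2), (4, 1), (5, 1)

λ = 3: successive nullity increments [1] count blocks of size ≥ k; block sizes are [1].
λ = 4: successive nullity increments [2, 1] count blocks of size ≥ k; block sizes are [2, 1].
λ = 5: successive nullity increments [1] count blocks of size ≥ k; block sizes are [1].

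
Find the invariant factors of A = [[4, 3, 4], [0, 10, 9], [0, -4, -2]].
(x - 4)^3

The Jordan structure of A has elementary divisors (x - 4)^3. Arranging the block sizes at each eigenvalue in decreasing order and taking row products gives the invariant factors.

Invariant factors (smallest first, each dividing the next): (x - 4)^3.

Check: the last factor (x - 4)^3 is the minimal polynomial, and the product (x - 4)^3 is the characteristic polynomial.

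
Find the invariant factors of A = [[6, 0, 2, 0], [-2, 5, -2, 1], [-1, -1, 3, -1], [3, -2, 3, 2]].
x - 4, (x - 4)^3

The Jordan structure of A has elementary divisors (x - 4)^3, (x - 4). Arranging the block sizes at each eigenvalue in decreasing order and taking row products gives the invariant factors.

Invariant factors (smallest first, each dividing the next): x - 4, (x - 4)^3.

Check: the last factor (x - 4)^3 is the minimal polynomial, and the product (x - 4)^4 is the characteristic polynomial.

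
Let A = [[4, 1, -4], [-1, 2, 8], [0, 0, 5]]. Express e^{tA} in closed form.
e^{tA} = [[(t + 1)*e^{3*t}, t*e^{3*t}, (-2*t - e^{2*t} + 1)*e^{3*t}], [-t*e^{3*t}, (1 - t)*e^{3*t}, (2*t + 3*e^{2*t} - 3)*e^{3*t}], [0, 0, e^{5*t}]]

A has Jordan form J = [[3, 1, 0], [0, 3, 0], [0, 0, 5]] with A = PJP^{-1}, so e^{tA} = P e^{tJ} P^{-1}.

For a Jordan block J_k(λ), e^{tJ_k(λ)} = e^{λt} · (I + tN + t^2 N^2/2! + ... + t^{k-1} N^{k-1}/(k-1)!) where N is the nilpotent superdiagonal part.

Assembling the blocks and conjugating back gives the entries of e^{tA} as shown above.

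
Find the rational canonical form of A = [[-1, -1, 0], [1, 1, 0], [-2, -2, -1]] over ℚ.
The invariant factors of A (the non-unit diagonal entries of the Smith normal form of xI - A over ℚ[x]) are x^2(x + 1), each dividing the next. The characteristic polynomial is their product, x^2(x + 1).

The rational canonical form is the block-diagonal matrix of companion matrices C(f_i):
R = [[0, 0, 0], [1, 0, 0], [0, 1, -1]].

R = [[0, 0, 0], [1, 0, 0], [0, 1, -1]]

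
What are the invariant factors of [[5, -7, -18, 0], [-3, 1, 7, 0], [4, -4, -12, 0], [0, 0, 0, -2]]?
The Jordan structure of A has elementary divisors (x + 2)^3, (x + 2). Arranging the block sizes at each eigenvalue in decreasing order and taking row products gives the invariant factors.

Invariant factors (smallest first, each dividing the next): x + 2, (x + 2)^3.

Check: the last factor (x + 2)^3 is the minimal polynomial, and the product (x + 2)^4 is the characteristic polynomial.

x + 2, (x + 2)^3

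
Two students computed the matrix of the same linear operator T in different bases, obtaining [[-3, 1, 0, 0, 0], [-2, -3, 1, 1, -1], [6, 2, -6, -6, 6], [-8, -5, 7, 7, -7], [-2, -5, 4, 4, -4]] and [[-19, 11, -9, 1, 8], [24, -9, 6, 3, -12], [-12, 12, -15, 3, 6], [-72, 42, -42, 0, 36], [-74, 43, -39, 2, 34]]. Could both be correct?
Both have characteristic polynomial x^2(x + 3)^3, but the minimal polynomial of A is x(x + 3)^3 while the minimal polynomial of B is x(x + 3)^2. The minimal polynomial is a similarity invariant, so A and B are not similar.

No.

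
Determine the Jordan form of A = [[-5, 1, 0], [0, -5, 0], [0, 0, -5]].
J = [[-5, 1, 0], [0, -5, 0], [0, 0, -5]]

The characteristic polynomial is det(xI - A) = (x + 5)^3, so the eigenvalues are -5 (algebraic multiplicity 3).

For λ = -5: rank(A + 5I) = 1, rank((A + 5I)^2) = 0. The eigenspace has dimension 3 - 1 = 2, so there are 2 Jordan blocks; the rank sequence gives block sizes [2, 1].

Assembling the blocks gives the Jordan form J above.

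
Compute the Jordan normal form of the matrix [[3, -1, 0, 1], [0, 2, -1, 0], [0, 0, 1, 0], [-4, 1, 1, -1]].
J = [[1, 1, 0, 0], [0, 1, 0, 0], [0, 0, 1, 0], [0, 0, 0, 2]]

The characteristic polynomial is det(xI - A) = (x - 2)(x - 1)^3, so the eigenvalues are 1 (algebraic multiplicity 3), 2 (algebraic multiplicity 1).

For λ = 1: rank(A - I) = 2, rank((A - I)^2) = 1. The eigenspace has dimension 4 - 2 = 2, so there are 2 Jordan blocks; the rank sequence gives block sizes [2, 1].

For λ = 2: algebraic multiplicity 1 gives one 1×1 block.

Assembling the blocks gives the Jordan form J above.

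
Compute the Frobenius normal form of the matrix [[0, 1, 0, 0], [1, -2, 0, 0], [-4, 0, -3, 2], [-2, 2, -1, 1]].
The invariant factors of A (the non-unit diagonal entries of the Smith normal form of xI - A over ℚ[x]) are x^2 + 2x - 1, x^2 + 2x - 1, each dividing the next. The characteristic polynomial is their product, (x^2 + 2x - 1)^2.

The rational canonical form is the block-diagonal matrix of companion matrices C(f_i):
R = [[0, 1, 0, 0], [1, -2, 0, 0], [0, 0, 0, 1], [0, 0, 1, -2]].

Note the characteristic polynomial does not split into linear factors over ℚ, so A has no Jordan form over ℚ; the rational canonical form exists over any field.

R = [[0, 1, 0, 0], [1, -2, 0, 0], [0, 0, 0, 1], [0, 0, 1, -2]]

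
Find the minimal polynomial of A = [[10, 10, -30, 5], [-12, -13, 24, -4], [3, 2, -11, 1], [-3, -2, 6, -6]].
The characteristic polynomial factors as (x + 5)^4. The minimal polynomial is ∏(x - λ)^{k_λ} where k_λ is the size of the largest Jordan block at λ.

For λ = -5: rank(A + 5I) = 1, and the largest Jordan block has size 2 (the smallest k with rank((A + 5I)^k) = rank((A + 5I)^(k+1))).

So m_A(x) = (x + 5)^2.

m_A(x) = (x + 5)^2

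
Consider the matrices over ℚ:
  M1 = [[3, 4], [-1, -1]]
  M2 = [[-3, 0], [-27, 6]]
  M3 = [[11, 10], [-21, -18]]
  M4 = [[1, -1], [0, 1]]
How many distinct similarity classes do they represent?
Characteristic polynomials: χ_{M1} = (x - 1)^2, χ_{M2} = (x - 6)(x + 3), χ_{M3} = (x + 3)(x + 4), χ_{M4} = (x - 1)^2.

{M1, M4}: invariant factors (x - 1)^2.

{M2}: invariant factors (x - 6)(x + 3).

{M3}: invariant factors (x + 3)(x + 4).

Matrices are similar if and only if their invariant-factor lists agree; the partition into similarity classes is {M1, M4}, {M2}, {M3}.

3 classes: {M1, M4}, {M2}, {M3}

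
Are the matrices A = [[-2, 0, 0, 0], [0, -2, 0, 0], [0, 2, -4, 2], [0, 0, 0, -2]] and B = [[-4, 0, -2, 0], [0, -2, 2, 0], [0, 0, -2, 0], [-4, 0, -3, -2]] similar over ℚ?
Both have characteristic polynomial (x + 2)^3(x + 4), but the minimal polynomial of A is (x + 2)(x + 4) while the minimal polynomial of B is (x + 2)^2(x + 4). The minimal polynomial is a similarity invariant, so A and B are not similar.

No.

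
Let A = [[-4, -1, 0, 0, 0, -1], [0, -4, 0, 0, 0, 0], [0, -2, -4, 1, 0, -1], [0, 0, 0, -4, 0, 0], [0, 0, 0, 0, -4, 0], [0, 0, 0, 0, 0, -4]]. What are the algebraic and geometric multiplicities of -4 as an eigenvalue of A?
The characteristic polynomial is (x + 4)^6, so the factor x + 4 appears with exponent 6: the algebraic multiplicity is 6.

rank(A + 4I) = 2, so the eigenspace has dimension 6 - 2 = 4: the geometric multiplicity is 4.

Since 4 < 6, A is not diagonalizable.

algebraic multiplicity 6, geometric multiplicity 4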